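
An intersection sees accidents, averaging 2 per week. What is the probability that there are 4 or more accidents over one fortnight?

0.5665

Over the interval, μ = 2 × 2 = 4 (a fortnight = 2 weeks).
P(N ≥ 4) = 1 − P(N ≤ 3) = 1 − Σ_{j=0}^{3} e^(−μ) μ^j/j! ≈ 0.5665.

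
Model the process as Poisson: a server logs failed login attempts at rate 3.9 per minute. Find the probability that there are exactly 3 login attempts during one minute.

With mean μ = 3.9 per minute,
P(N = 3) = e^(−μ) μ^3/3! = e^(−3.9) · 3.9^3/6 ≈ 0.2001.

0.2001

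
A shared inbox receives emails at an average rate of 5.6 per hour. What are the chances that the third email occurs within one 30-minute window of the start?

Over the interval, μ = 5.6 × 0.5 = 2.8 (a 30-minute window = 0.5 hours).
The third arrival falls in the interval iff at least 3 events occur there: P(S_3 ≤ t) = P(N ≥ 3) = 1 − P(N ≤ 2) ≈ 0.5305.

0.5305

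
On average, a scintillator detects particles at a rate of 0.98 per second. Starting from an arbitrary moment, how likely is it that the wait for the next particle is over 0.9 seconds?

The wait for the next event is exponential with rate λ = 0.98 per second.
P(T > 0.9) = e^(−λt) = e^(−0.98 × 0.9) = e^(−0.882) ≈ 0.4140.

0.4140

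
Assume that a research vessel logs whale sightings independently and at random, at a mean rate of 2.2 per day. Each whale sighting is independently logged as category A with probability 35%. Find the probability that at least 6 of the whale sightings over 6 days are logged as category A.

0.3177

Thinning: the whale sightings that are logged as category A themselves form a Poisson process with rate 0.35 × 2.2 = 0.77 per day.
Over the interval, μ = 0.77 × 6 = 4.62 (6 days).
P(N ≥ 6) = 1 − P(N ≤ 5) ≈ 0.3177.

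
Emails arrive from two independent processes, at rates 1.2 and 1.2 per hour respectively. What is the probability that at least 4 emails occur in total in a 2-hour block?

Independent Poisson processes superpose: combined rate λ = 1.2 + 1.2 = 2.4 per hour.
Over the interval, μ = 2.4 × 2 = 4.8 (a 2-hour block = 2 hours).
P(N ≥ 4) = 1 − P(N ≤ 3) ≈ 0.7058.

0.7058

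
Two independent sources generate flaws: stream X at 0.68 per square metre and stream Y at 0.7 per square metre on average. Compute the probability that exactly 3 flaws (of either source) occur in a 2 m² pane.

0.2218

Independent Poisson processes superpose: combined rate λ = 0.68 + 0.7 = 1.38 per square metre.
Over the interval, μ = 1.38 × 2 = 2.76 (a 2 m² pane = 2 square metres).
P(N = 3) = e^(−2.76) · 2.76^3/3! ≈ 0.2218.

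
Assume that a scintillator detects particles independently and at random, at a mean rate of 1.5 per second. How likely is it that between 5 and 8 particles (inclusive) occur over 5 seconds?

Over the interval, μ = 1.5 × 5 = 7.5 (5 seconds).
P(5 ≤ N ≤ 8) = Σ_{j=5}^{8} e^(−7.5) · 7.5^j/j! ≈ 0.5299.

0.5299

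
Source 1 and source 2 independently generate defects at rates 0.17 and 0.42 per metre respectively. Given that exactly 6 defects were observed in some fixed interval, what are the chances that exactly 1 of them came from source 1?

0.3160

Given the total, each event is independently from source 1 with probability p = λ_1/(λ_1+λ_2) = 0.17/0.59 ≈ 0.2881.
So K ~ Binomial(6, 0.17/0.59): P(K = 1) = C(6,1) · (0.17/0.59)^1 · (0.42/0.59)^5 ≈ 0.3160.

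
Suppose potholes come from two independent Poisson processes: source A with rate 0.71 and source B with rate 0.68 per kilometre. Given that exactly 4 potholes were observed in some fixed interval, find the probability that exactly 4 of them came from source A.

0.0681

Given the total, each event is independently from source A with probability p = λ_A/(λ_A+λ_B) = 0.71/1.39 ≈ 0.5108.
So K ~ Binomial(4, 0.71/1.39): P(K = 4) = C(4,4) · (0.71/1.39)^4 · (0.68/1.39)^0 ≈ 0.0681.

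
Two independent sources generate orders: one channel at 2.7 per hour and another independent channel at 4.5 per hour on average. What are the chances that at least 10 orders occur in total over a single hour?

Independent Poisson processes superpose: combined rate λ = 2.7 + 4.5 = 7.2 per hour.
So μ = 7.2.
P(N ≥ 10) = 1 − P(N ≤ 9) ≈ 0.1904.

0.1904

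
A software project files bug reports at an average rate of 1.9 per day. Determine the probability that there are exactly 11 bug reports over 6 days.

Over the interval, μ = 1.9 × 6 = 11.4 (6 days).
P(N = 11) = e^(−μ) μ^11/11! = e^(−11.4) · 11.4^11/39916800 ≈ 0.1185.

0.1185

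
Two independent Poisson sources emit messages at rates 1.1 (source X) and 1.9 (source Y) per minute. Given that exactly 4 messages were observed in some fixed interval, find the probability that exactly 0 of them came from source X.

Given the total, each event is independently from source X with probability p = λ_X/(λ_X+λ_Y) = 1.1/3 ≈ 0.3667.
So K ~ Binomial(4, 1.1/3): P(K = 0) = C(4,0) · (1.1/3)^0 · (1.9/3)^4 ≈ 0.1609.

0.1609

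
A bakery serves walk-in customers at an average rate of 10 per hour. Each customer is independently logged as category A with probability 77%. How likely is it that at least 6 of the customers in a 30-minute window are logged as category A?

Thinning: the customers that are logged as category A themselves form a Poisson process with rate 0.77 × 10 = 7.7 per hour.
Over the interval, μ = 7.7 × 0.5 = 3.85 (a 30-minute window = 0.5 hours).
P(N ≥ 6) = 1 − P(N ≤ 5) ≈ 0.1919.

0.1919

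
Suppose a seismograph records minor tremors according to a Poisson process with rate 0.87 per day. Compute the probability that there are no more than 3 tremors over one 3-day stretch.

0.7338

Over the interval, μ = 0.87 × 3 = 2.61 (a 3-day stretch = 3 days).
P(N ≤ 3) = Σ_{j=0}^{3} e^(−μ) μ^j/j! ≈ 0.7338.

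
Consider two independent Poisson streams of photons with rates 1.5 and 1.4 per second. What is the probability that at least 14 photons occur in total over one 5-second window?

Independent Poisson processes superpose: combined rate λ = 1.5 + 1.4 = 2.9 per second.
Over the interval, μ = 2.9 × 5 = 14.5 (a 5-second window = 5 seconds).
P(N ≥ 14) = 1 − P(N ≤ 13) ≈ 0.5875.

0.5875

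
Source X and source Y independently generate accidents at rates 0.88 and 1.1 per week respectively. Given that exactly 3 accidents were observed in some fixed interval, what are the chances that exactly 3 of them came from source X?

Given the total, each event is independently from source X with probability p = λ_X/(λ_X+λ_Y) = 0.88/1.98 ≈ 0.4444.
So K ~ Binomial(3, 0.88/1.98): P(K = 3) = C(3,3) · (0.88/1.98)^3 · (1.1/1.98)^0 ≈ 0.0878.

0.0878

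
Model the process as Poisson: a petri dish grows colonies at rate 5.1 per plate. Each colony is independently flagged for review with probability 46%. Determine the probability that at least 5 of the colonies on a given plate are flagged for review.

0.0892

Thinning: the colonies that are flagged for review themselves form a Poisson process with rate 0.46 × 5.1 = 2.346 per plate.
So μ = 2.346.
P(N ≥ 5) = 1 − P(N ≤ 4) ≈ 0.0892.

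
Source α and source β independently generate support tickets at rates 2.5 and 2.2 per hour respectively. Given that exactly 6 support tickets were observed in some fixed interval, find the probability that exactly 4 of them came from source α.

0.2631

Given the total, each event is independently from source α with probability p = λ_α/(λ_α+λ_β) = 2.5/4.7 ≈ 0.5319.
So K ~ Binomial(6, 2.5/4.7): P(K = 4) = C(6,4) · (2.5/4.7)^4 · (2.2/4.7)^2 ≈ 0.2631.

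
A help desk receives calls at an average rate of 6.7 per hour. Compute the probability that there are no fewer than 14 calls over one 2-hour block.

Over the interval, μ = 6.7 × 2 = 13.4 (a 2-hour block = 2 hours).
P(N ≥ 14) = 1 − P(N ≤ 13) = 1 − Σ_{j=0}^{13} e^(−μ) μ^j/j! ≈ 0.4708.

0.4708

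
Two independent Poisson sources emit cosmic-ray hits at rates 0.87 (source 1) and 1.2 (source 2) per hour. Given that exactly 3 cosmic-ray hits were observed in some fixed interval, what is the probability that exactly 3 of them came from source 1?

0.0742

Given the total, each event is independently from source 1 with probability p = λ_1/(λ_1+λ_2) = 0.87/2.07 ≈ 0.4203.
So K ~ Binomial(3, 0.87/2.07): P(K = 3) = C(3,3) · (0.87/2.07)^3 · (1.2/2.07)^0 ≈ 0.0742.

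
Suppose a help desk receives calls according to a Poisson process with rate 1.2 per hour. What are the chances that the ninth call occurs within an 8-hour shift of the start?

0.6204

Over the interval, μ = 1.2 × 8 = 9.6 (an 8-hour shift = 8 hours).
The ninth arrival falls in the interval iff at least 9 events occur there: P(S_9 ≤ t) = P(N ≥ 9) = 1 − P(N ≤ 8) ≈ 0.6204.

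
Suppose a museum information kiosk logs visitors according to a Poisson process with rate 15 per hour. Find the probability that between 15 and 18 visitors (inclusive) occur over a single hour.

0.3538

With mean μ = 15 per hour,
P(15 ≤ N ≤ 18) = Σ_{j=15}^{18} e^(−15) · 15^j/j! ≈ 0.3538.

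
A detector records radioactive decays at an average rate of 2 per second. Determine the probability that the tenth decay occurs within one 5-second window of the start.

0.5421

Over the interval, μ = 2 × 5 = 10 (a 5-second window = 5 seconds).
The tenth arrival falls in the interval iff at least 10 events occur there: P(S_10 ≤ t) = P(N ≥ 10) = 1 − P(N ≤ 9) ≈ 0.5421.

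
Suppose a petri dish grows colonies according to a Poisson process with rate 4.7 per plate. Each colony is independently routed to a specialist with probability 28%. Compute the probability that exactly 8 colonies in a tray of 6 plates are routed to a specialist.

Thinning: the colonies that are routed to a specialist themselves form a Poisson process with rate 0.28 × 4.7 = 1.316 per plate.
Over the interval, μ = 1.316 × 6 = 7.896 (a tray of 6 plates = 6 plates).
P(N = 8) = e^(−7.896) · 7.896^8/8! ≈ 0.1395.

0.1395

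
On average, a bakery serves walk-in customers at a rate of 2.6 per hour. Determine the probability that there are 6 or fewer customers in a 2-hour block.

Over the interval, μ = 2.6 × 2 = 5.2 (a 2-hour block = 2 hours).
P(N ≤ 6) = Σ_{j=0}^{6} e^(−μ) μ^j/j! ≈ 0.7324.

0.7324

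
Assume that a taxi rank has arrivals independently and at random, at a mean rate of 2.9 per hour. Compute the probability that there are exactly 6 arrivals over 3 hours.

0.1003

Over the interval, μ = 2.9 × 3 = 8.7 (3 hours).
P(N = 6) = e^(−μ) μ^6/6! = e^(−8.7) · 8.7^6/720 ≈ 0.1003.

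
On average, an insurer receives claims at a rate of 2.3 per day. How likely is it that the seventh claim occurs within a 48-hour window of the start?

Over the interval, μ = 2.3 × 2 = 4.6 (a 48-hour window = 2 days).
The seventh arrival falls in the interval iff at least 7 events occur there: P(S_7 ≤ t) = P(N ≥ 7) = 1 − P(N ≤ 6) ≈ 0.1820.

0.1820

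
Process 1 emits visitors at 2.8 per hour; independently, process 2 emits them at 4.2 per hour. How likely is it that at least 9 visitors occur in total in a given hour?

Independent Poisson processes superpose: combined rate λ = 2.8 + 4.2 = 7 per hour.
So μ = 7.
P(N ≥ 9) = 1 − P(N ≤ 8) ≈ 0.2709.

0.2709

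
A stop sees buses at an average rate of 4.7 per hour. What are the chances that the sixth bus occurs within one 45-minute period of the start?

Over the interval, μ = 4.7 × 0.75 = 3.525 (a 45-minute period = 0.75 hours).
The sixth arrival falls in the interval iff at least 6 events occur there: P(S_6 ≤ t) = P(N ≥ 6) = 1 − P(N ≤ 5) ≈ 0.1457.

0.1457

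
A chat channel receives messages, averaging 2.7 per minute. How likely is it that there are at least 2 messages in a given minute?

With mean μ = 2.7 per minute,
P(N ≥ 2) = 1 − P(N ≤ 1) = 1 − Σ_{j=0}^{1} e^(−μ) μ^j/j! ≈ 0.7513.

0.7513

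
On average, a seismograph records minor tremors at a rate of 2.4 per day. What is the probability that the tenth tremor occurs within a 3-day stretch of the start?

Over the interval, μ = 2.4 × 3 = 7.2 (a 3-day stretch = 3 days).
The tenth arrival falls in the interval iff at least 10 events occur there: P(S_10 ≤ t) = P(N ≥ 10) = 1 − P(N ≤ 9) ≈ 0.1904.

0.1904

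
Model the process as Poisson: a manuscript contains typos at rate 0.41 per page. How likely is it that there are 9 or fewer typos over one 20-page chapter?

0.6915

Over the interval, μ = 0.41 × 20 = 8.2 (a 20-page chapter = 20 pages).
P(N ≤ 9) = Σ_{j=0}^{9} e^(−μ) μ^j/j! ≈ 0.6915.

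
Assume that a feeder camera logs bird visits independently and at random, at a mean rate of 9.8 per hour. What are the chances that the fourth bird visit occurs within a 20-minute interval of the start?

Over the interval, μ = 9.8 × 1/3 ≈ 3.26667 (a 20-minute interval = 1/3 hours).
The fourth arrival falls in the interval iff at least 4 events occur there: P(S_4 ≤ t) = P(N ≥ 4) = 1 − P(N ≤ 3) ≈ 0.4123.

0.4123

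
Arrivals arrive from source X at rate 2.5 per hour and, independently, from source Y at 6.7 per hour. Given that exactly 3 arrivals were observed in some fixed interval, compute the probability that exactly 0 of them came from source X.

0.3862

Given the total, each event is independently from source X with probability p = λ_X/(λ_X+λ_Y) = 2.5/9.2 ≈ 0.2717.
So K ~ Binomial(3, 2.5/9.2): P(K = 0) = C(3,0) · (2.5/9.2)^0 · (6.7/9.2)^3 ≈ 0.3862.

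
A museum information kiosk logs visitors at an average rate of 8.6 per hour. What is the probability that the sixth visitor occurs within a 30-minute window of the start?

Over the interval, μ = 8.6 × 0.5 = 4.3 (a 30-minute window = 0.5 hours).
The sixth arrival falls in the interval iff at least 6 events occur there: P(S_6 ≤ t) = P(N ≥ 6) = 1 − P(N ≤ 5) ≈ 0.2633.

0.2633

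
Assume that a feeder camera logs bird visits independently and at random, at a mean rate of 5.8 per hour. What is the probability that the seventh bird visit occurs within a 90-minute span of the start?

0.7645

Over the interval, μ = 5.8 × 1.5 = 8.7 (a 90-minute span = 1.5 hours).
The seventh arrival falls in the interval iff at least 7 events occur there: P(S_7 ≤ t) = P(N ≥ 7) = 1 − P(N ≤ 6) ≈ 0.7645.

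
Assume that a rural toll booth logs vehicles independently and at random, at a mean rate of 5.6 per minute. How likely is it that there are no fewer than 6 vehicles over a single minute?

0.4881

With mean μ = 5.6 per minute,
P(N ≥ 6) = 1 − P(N ≤ 5) = 1 − Σ_{j=0}^{5} e^(−μ) μ^j/j! ≈ 0.4881.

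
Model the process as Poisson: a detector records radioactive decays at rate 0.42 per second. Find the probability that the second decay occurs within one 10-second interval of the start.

Over the interval, μ = 0.42 × 10 = 4.2 (a 10-second interval = 10 seconds).
The second arrival falls in the interval iff at least 2 events occur there: P(S_2 ≤ t) = P(N ≥ 2) = 1 − P(N ≤ 1) ≈ 0.9220.

0.9220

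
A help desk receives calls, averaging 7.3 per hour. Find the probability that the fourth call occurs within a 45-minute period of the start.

0.7955

Over the interval, μ = 7.3 × 0.75 = 5.475 (a 45-minute period = 0.75 hours).
The fourth arrival falls in the interval iff at least 4 events occur there: P(S_4 ≤ t) = P(N ≥ 4) = 1 − P(N ≤ 3) ≈ 0.7955.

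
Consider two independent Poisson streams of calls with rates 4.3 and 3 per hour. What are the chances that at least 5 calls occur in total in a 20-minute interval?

0.1001

Independent Poisson processes superpose: combined rate λ = 4.3 + 3 = 7.3 per hour.
Over the interval, μ = 7.3 × 1/3 ≈ 2.43333 (a 20-minute interval = 1/3 hours).
P(N ≥ 5) = 1 − P(N ≤ 4) ≈ 0.1001.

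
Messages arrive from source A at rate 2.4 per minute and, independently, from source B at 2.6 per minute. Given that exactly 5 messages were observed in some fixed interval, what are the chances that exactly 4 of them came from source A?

Given the total, each event is independently from source A with probability p = λ_A/(λ_A+λ_B) = 2.4/5 = 0.4800.
So K ~ Binomial(5, 2.4/5): P(K = 4) = C(5,4) · (2.4/5)^4 · (2.6/5)^1 ≈ 0.1380.

0.1380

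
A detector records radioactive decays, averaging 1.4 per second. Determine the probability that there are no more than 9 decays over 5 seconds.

Over the interval, μ = 1.4 × 5 = 7 (5 seconds).
P(N ≤ 9) = Σ_{j=0}^{9} e^(−μ) μ^j/j! ≈ 0.8305.

0.8305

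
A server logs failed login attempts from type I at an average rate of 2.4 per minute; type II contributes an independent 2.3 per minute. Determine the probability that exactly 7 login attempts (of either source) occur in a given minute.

0.0914

Independent Poisson processes superpose: combined rate λ = 2.4 + 2.3 = 4.7 per minute.
So μ = 4.7.
P(N = 7) = e^(−4.7) · 4.7^7/7! ≈ 0.0914.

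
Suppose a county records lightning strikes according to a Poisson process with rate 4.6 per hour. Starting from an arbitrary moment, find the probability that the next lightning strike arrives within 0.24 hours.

0.6685

Inter-arrival times are exponential with rate λ = 4.6 per hour.
P(T ≤ 0.24) = 1 − e^(−λt) = 1 − e^(−4.6 × 0.24) = 1 − e^(−1.104) ≈ 0.6685.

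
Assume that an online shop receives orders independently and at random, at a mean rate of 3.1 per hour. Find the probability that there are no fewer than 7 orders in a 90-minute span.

Over the interval, μ = 3.1 × 1.5 = 4.65 (a 90-minute span = 1.5 hours).
P(N ≥ 7) = 1 − P(N ≤ 6) = 1 − Σ_{j=0}^{6} e^(−μ) μ^j/j! ≈ 0.1886.

0.1886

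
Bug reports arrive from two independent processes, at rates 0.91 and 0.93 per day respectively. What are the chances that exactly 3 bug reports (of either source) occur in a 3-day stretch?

Independent Poisson processes superpose: combined rate λ = 0.91 + 0.93 = 1.84 per day.
Over the interval, μ = 1.84 × 3 = 5.52 (a 3-day stretch = 3 days).
P(N = 3) = e^(−5.52) · 5.52^3/3! ≈ 0.1123.

0.1123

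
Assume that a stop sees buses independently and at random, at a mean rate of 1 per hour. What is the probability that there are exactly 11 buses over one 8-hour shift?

Over the interval, μ = 1 × 8 = 8 (an 8-hour shift = 8 hours).
P(N = 11) = e^(−μ) μ^11/11! = e^(−8) · 8^11/39916800 ≈ 0.0722.

0.0722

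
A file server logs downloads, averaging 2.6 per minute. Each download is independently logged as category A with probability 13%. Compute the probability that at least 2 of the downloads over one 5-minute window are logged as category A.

Thinning: the downloads that are logged as category A themselves form a Poisson process with rate 0.13 × 2.6 = 0.338 per minute.
Over the interval, μ = 0.338 × 5 = 1.69 (a 5-minute window = 5 minutes).
P(N ≥ 2) = 1 − P(N ≤ 1) ≈ 0.5036.

0.5036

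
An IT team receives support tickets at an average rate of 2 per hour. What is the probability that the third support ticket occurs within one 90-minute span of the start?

Over the interval, μ = 2 × 1.5 = 3 (a 90-minute span = 1.5 hours).
The third arrival falls in the interval iff at least 3 events occur there: P(S_3 ≤ t) = P(N ≥ 3) = 1 − P(N ≤ 2) ≈ 0.5768.

0.5768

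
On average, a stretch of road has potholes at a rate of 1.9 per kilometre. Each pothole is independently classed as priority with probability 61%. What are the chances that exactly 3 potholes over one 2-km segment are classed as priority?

0.2044

Thinning: the potholes that are classed as priority themselves form a Poisson process with rate 0.61 × 1.9 = 1.159 per kilometre.
Over the interval, μ = 1.159 × 2 = 2.318 (a 2-km segment = 2 kilometres).
P(N = 3) = e^(−2.318) · 2.318^3/3! ≈ 0.2044.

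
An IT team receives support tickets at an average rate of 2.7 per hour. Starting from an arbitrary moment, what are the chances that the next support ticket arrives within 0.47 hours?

Inter-arrival times are exponential with rate λ = 2.7 per hour.
P(T ≤ 0.47) = 1 − e^(−λt) = 1 − e^(−2.7 × 0.47) = 1 − e^(−1.269) ≈ 0.7189.

0.7189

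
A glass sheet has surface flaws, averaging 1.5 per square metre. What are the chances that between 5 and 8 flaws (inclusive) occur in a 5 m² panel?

0.5299

Over the interval, μ = 1.5 × 5 = 7.5 (a 5 m² panel = 5 square metres).
P(5 ≤ N ≤ 8) = Σ_{j=5}^{8} e^(−7.5) · 7.5^j/j! ≈ 0.5299.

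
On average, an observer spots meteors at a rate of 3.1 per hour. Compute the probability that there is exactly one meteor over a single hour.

With mean μ = 3.1 per hour,
P(N = 1) = e^(−μ) μ^1/1! = e^(−3.1) · 3.1^1/1 ≈ 0.1397.

0.1397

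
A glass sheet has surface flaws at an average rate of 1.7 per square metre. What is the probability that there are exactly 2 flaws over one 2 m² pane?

0.1929

Over the interval, μ = 1.7 × 2 = 3.4 (a 2 m² pane = 2 square metres).
P(N = 2) = e^(−μ) μ^2/2! = e^(−3.4) · 3.4^2/2 ≈ 0.1929.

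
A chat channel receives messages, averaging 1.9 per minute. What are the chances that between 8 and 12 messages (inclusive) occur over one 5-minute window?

Over the interval, μ = 1.9 × 5 = 9.5 (a 5-minute window = 5 minutes).
P(8 ≤ N ≤ 12) = Σ_{j=8}^{12} e^(−9.5) · 9.5^j/j! ≈ 0.5678.

0.5678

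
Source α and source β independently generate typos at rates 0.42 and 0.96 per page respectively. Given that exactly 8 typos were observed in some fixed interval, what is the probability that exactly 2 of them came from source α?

Given the total, each event is independently from source α with probability p = λ_α/(λ_α+λ_β) = 0.42/1.38 ≈ 0.3043.
So K ~ Binomial(8, 0.42/1.38): P(K = 2) = C(8,2) · (0.42/1.38)^2 · (0.96/1.38)^6 ≈ 0.2939.

0.2939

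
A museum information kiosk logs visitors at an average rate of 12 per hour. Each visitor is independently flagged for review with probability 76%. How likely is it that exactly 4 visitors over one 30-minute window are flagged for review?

Thinning: the visitors that are flagged for review themselves form a Poisson process with rate 0.76 × 12 = 9.12 per hour.
Over the interval, μ = 9.12 × 0.5 = 4.56 (a 30-minute window = 0.5 hours).
P(N = 4) = e^(−4.56) · 4.56^4/4! ≈ 0.1885.

0.1885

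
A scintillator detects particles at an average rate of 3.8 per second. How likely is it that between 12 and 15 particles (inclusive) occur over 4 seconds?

Over the interval, μ = 3.8 × 4 = 15.2 (4 seconds).
P(12 ≤ N ≤ 15) = Σ_{j=12}^{15} e^(−15.2) · 15.2^j/j! ≈ 0.3758.

0.3758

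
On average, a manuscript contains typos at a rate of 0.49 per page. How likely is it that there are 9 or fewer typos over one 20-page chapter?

0.4832

Over the interval, μ = 0.49 × 20 = 9.8 (a 20-page chapter = 20 pages).
P(N ≤ 9) = Σ_{j=0}^{9} e^(−μ) μ^j/j! ≈ 0.4832.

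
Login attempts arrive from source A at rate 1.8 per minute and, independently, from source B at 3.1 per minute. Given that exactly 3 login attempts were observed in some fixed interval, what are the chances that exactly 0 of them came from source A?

0.2532

Given the total, each event is independently from source A with probability p = λ_A/(λ_A+λ_B) = 1.8/4.9 ≈ 0.3673.
So K ~ Binomial(3, 1.8/4.9): P(K = 0) = C(3,0) · (1.8/4.9)^0 · (3.1/4.9)^3 ≈ 0.2532.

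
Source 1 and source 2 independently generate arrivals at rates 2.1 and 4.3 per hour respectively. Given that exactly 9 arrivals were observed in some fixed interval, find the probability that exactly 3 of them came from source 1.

0.2730

Given the total, each event is independently from source 1 with probability p = λ_1/(λ_1+λ_2) = 2.1/6.4 ≈ 0.3281.
So K ~ Binomial(9, 2.1/6.4): P(K = 3) = C(9,3) · (2.1/6.4)^3 · (4.3/6.4)^6 ≈ 0.2730.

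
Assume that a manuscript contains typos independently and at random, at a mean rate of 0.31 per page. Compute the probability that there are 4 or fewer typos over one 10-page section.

Over the interval, μ = 0.31 × 10 = 3.1 (a 10-page section = 10 pages).
P(N ≤ 4) = Σ_{j=0}^{4} e^(−μ) μ^j/j! ≈ 0.7982.

0.7982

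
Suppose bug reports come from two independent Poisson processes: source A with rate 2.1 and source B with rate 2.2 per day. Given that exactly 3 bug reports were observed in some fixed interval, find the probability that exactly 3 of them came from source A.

Given the total, each event is independently from source A with probability p = λ_A/(λ_A+λ_B) = 2.1/4.3 ≈ 0.4884.
So K ~ Binomial(3, 2.1/4.3): P(K = 3) = C(3,3) · (2.1/4.3)^3 · (2.2/4.3)^0 ≈ 0.1165.

0.1165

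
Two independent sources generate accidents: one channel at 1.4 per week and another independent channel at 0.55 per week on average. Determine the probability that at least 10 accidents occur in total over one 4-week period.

0.2589

Independent Poisson processes superpose: combined rate λ = 1.4 + 0.55 = 1.95 per week.
Over the interval, μ = 1.95 × 4 = 7.8 (a 4-week period = 4 weeks).
P(N ≥ 10) = 1 − P(N ≤ 9) ≈ 0.2589.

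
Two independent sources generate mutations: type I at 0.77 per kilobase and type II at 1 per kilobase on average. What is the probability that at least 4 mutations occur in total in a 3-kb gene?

Independent Poisson processes superpose: combined rate λ = 0.77 + 1 = 1.77 per kilobase.
Over the interval, μ = 1.77 × 3 = 5.31 (a 3-kb gene = 3 kilobases).
P(N ≥ 4) = 1 − P(N ≤ 3) ≈ 0.7758.

0.7758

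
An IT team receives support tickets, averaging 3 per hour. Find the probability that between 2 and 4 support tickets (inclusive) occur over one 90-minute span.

0.4710

Over the interval, μ = 3 × 1.5 = 4.5 (a 90-minute span = 1.5 hours).
P(2 ≤ N ≤ 4) = Σ_{j=2}^{4} e^(−4.5) · 4.5^j/j! ≈ 0.4710.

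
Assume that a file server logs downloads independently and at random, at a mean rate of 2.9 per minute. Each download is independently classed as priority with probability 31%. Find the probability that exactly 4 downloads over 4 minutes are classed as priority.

Thinning: the downloads that are classed as priority themselves form a Poisson process with rate 0.31 × 2.9 = 0.899 per minute.
Over the interval, μ = 0.899 × 4 = 3.596 (4 minutes).
P(N = 4) = e^(−3.596) · 3.596^4/4! ≈ 0.1911.

0.1911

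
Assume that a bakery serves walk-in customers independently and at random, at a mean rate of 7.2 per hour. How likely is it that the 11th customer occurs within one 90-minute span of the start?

Over the interval, μ = 7.2 × 1.5 = 10.8 (a 90-minute span = 1.5 hours).
The 11th arrival falls in the interval iff at least 11 events occur there: P(S_11 ≤ t) = P(N ≥ 11) = 1 − P(N ≤ 10) ≈ 0.5160.

0.5160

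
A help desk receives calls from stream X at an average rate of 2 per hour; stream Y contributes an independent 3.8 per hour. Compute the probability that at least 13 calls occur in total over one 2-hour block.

Independent Poisson processes superpose: combined rate λ = 2 + 3.8 = 5.8 per hour.
Over the interval, μ = 5.8 × 2 = 11.6 (a 2-hour block = 2 hours).
P(N ≥ 13) = 1 − P(N ≤ 12) ≈ 0.3784.

0.3784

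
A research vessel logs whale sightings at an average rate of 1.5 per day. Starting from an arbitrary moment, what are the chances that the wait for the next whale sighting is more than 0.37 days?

0.5741

The wait for the next event is exponential with rate λ = 1.5 per day.
P(T > 0.37) = e^(−λt) = e^(−1.5 × 0.37) = e^(−0.555) ≈ 0.5741.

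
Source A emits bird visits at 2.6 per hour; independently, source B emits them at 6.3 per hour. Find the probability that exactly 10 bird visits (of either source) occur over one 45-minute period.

0.0611

Independent Poisson processes superpose: combined rate λ = 2.6 + 6.3 = 8.9 per hour.
Over the interval, μ = 8.9 × 0.75 = 6.675 (a 45-minute period = 0.75 hours).
P(N = 10) = e^(−6.675) · 6.675^10/10! ≈ 0.0611.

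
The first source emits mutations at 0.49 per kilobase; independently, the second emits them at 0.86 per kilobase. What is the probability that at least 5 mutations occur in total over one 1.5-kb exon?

Independent Poisson processes superpose: combined rate λ = 0.49 + 0.86 = 1.35 per kilobase.
Over the interval, μ = 1.35 × 1.5 = 2.025 (a 1.5-kb exon = 1.5 kilobases).
P(N ≥ 5) = 1 − P(N ≤ 4) ≈ 0.0549.

0.0549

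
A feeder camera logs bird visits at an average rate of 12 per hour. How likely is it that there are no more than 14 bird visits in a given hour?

With mean μ = 12 per hour,
P(N ≤ 14) = Σ_{j=0}^{14} e^(−μ) μ^j/j! ≈ 0.7720.

0.7720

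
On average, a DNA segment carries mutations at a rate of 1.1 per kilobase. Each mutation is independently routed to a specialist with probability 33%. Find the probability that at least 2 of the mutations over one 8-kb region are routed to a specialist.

Thinning: the mutations that are routed to a specialist themselves form a Poisson process with rate 0.33 × 1.1 = 0.363 per kilobase.
Over the interval, μ = 0.363 × 8 = 2.904 (an 8-kb region = 8 kilobases).
P(N ≥ 2) = 1 − P(N ≤ 1) ≈ 0.7860.

0.7860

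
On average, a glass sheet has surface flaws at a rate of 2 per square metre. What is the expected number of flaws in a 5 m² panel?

10

E[N] = λt = 2 × 5 = 10 (a 5 m² panel = 5 square metres).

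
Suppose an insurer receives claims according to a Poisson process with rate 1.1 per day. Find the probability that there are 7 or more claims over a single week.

0.6486

Over the interval, μ = 1.1 × 7 = 7.7 (a week = 7 days).
P(N ≥ 7) = 1 − P(N ≤ 6) = 1 − Σ_{j=0}^{6} e^(−μ) μ^j/j! ≈ 0.6486.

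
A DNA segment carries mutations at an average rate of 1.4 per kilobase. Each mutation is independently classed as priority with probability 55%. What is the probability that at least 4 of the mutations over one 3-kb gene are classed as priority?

Thinning: the mutations that are classed as priority themselves form a Poisson process with rate 0.55 × 1.4 = 0.77 per kilobase.
Over the interval, μ = 0.77 × 3 = 2.31 (a 3-kb gene = 3 kilobases).
P(N ≥ 4) = 1 − P(N ≤ 3) ≈ 0.2027.

0.2027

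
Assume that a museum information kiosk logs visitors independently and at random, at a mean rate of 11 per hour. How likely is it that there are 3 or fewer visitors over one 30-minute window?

0.2017

Over the interval, μ = 11 × 0.5 = 5.5 (a 30-minute window = 0.5 hours).
P(N ≤ 3) = Σ_{j=0}^{3} e^(−μ) μ^j/j! ≈ 0.2017.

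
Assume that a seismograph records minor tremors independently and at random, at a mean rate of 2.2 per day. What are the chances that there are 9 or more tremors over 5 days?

0.7680

Over the interval, μ = 2.2 × 5 = 11 (5 days).
P(N ≥ 9) = 1 − P(N ≤ 8) = 1 − Σ_{j=0}^{8} e^(−μ) μ^j/j! ≈ 0.7680.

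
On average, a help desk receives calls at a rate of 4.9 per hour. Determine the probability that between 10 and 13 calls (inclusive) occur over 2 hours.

0.3954

Over the interval, μ = 4.9 × 2 = 9.8 (2 hours).
P(10 ≤ N ≤ 13) = Σ_{j=10}^{13} e^(−9.8) · 9.8^j/j! ≈ 0.3954.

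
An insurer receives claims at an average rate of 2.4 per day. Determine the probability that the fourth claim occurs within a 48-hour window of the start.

0.7058

Over the interval, μ = 2.4 × 2 = 4.8 (a 48-hour window = 2 days).
The fourth arrival falls in the interval iff at least 4 events occur there: P(S_4 ≤ t) = P(N ≥ 4) = 1 − P(N ≤ 3) ≈ 0.7058.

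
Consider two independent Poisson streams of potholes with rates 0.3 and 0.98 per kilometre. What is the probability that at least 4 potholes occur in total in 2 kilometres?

0.2553

Independent Poisson processes superpose: combined rate λ = 0.3 + 0.98 = 1.28 per kilometre.
Over the interval, μ = 1.28 × 2 = 2.56 (2 kilometres).
P(N ≥ 4) = 1 − P(N ≤ 3) ≈ 0.2553.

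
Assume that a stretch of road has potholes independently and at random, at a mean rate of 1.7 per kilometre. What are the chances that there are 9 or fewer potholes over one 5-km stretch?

Over the interval, μ = 1.7 × 5 = 8.5 (a 5-km stretch = 5 kilometres).
P(N ≤ 9) = Σ_{j=0}^{9} e^(−μ) μ^j/j! ≈ 0.6530.

0.6530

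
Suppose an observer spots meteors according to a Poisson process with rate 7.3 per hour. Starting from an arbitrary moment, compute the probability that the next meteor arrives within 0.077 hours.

Inter-arrival times are exponential with rate λ = 7.3 per hour.
P(T ≤ 0.077) = 1 − e^(−λt) = 1 − e^(−7.3 × 0.077) = 1 − e^(−0.5621) ≈ 0.4300.

0.4300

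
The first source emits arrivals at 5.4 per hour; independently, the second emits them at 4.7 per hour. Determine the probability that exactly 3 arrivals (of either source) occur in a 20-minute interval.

Independent Poisson processes superpose: combined rate λ = 5.4 + 4.7 = 10.1 per hour.
Over the interval, μ = 10.1 × 1/3 ≈ 3.36667 (a 20-minute interval = 1/3 hours).
P(N = 3) = e^(−3.36667) · 3.36667^3/3! ≈ 0.2194.

0.2194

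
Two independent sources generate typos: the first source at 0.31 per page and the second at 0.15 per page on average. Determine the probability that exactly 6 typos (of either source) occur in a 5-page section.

0.0206

Independent Poisson processes superpose: combined rate λ = 0.31 + 0.15 = 0.46 per page.
Over the interval, μ = 0.46 × 5 = 2.3 (a 5-page section = 5 pages).
P(N = 6) = e^(−2.3) · 2.3^6/6! ≈ 0.0206.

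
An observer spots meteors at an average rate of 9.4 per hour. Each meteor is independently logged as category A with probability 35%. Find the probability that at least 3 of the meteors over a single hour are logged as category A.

0.6386

Thinning: the meteors that are logged as category A themselves form a Poisson process with rate 0.35 × 9.4 = 3.29 per hour.
So μ = 3.29.
P(N ≥ 3) = 1 − P(N ≤ 2) ≈ 0.6386.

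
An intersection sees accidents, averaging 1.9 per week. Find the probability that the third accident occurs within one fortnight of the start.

Over the interval, μ = 1.9 × 2 = 3.8 (a fortnight = 2 weeks).
The third arrival falls in the interval iff at least 3 events occur there: P(S_3 ≤ t) = P(N ≥ 3) = 1 − P(N ≤ 2) ≈ 0.7311.

0.7311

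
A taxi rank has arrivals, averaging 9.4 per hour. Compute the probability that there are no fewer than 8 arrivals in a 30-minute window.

0.1040

Over the interval, μ = 9.4 × 0.5 = 4.7 (a 30-minute window = 0.5 hours).
P(N ≥ 8) = 1 − P(N ≤ 7) = 1 − Σ_{j=0}^{7} e^(−μ) μ^j/j! ≈ 0.1040.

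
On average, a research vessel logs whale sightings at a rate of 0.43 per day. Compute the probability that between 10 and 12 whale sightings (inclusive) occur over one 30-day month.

0.3016

Over the interval, μ = 0.43 × 30 = 12.9 (a 30-day month = 30 days).
P(10 ≤ N ≤ 12) = Σ_{j=10}^{12} e^(−12.9) · 12.9^j/j! ≈ 0.3016.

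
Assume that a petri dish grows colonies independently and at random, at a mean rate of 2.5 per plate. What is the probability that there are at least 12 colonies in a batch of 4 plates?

Over the interval, μ = 2.5 × 4 = 10 (a batch of 4 plates = 4 plates).
P(N ≥ 12) = 1 − P(N ≤ 11) = 1 − Σ_{j=0}^{11} e^(−μ) μ^j/j! ≈ 0.3032.

0.3032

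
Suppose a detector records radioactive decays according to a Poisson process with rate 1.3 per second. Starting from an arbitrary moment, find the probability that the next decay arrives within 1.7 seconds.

Inter-arrival times are exponential with rate λ = 1.3 per second.
P(T ≤ 1.7) = 1 − e^(−λt) = 1 − e^(−1.3 × 1.7) = 1 − e^(−2.21) ≈ 0.8903.

0.8903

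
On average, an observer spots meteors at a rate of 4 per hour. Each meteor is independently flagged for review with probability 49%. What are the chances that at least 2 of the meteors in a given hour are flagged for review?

0.5831

Thinning: the meteors that are flagged for review themselves form a Poisson process with rate 0.49 × 4 = 1.96 per hour.
So μ = 1.96.
P(N ≥ 2) = 1 − P(N ≤ 1) ≈ 0.5831.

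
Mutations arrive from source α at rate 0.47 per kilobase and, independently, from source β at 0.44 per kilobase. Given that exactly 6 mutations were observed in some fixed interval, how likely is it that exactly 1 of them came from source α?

Given the total, each event is independently from source α with probability p = λ_α/(λ_α+λ_β) = 0.47/0.91 ≈ 0.5165.
So K ~ Binomial(6, 0.47/0.91): P(K = 1) = C(6,1) · (0.47/0.91)^1 · (0.44/0.91)^5 ≈ 0.0819.

0.0819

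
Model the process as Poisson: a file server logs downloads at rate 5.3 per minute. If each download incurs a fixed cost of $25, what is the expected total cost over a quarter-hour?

$1987.5

E[N] = 5.3 × 15 = 79.5 (a quarter-hour = 15 minutes); E[cost] = 79.5 × $25 = $1987.5.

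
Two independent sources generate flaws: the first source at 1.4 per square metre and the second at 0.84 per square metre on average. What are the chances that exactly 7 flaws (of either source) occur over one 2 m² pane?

0.0814

Independent Poisson processes superpose: combined rate λ = 1.4 + 0.84 = 2.24 per square metre.
Over the interval, μ = 2.24 × 2 = 4.48 (a 2 m² pane = 2 square metres).
P(N = 7) = e^(−4.48) · 4.48^7/7! ≈ 0.0814.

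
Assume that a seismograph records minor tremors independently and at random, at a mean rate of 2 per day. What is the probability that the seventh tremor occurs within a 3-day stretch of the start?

Over the interval, μ = 2 × 3 = 6 (a 3-day stretch = 3 days).
The seventh arrival falls in the interval iff at least 7 events occur there: P(S_7 ≤ t) = P(N ≥ 7) = 1 − P(N ≤ 6) ≈ 0.3937.

0.3937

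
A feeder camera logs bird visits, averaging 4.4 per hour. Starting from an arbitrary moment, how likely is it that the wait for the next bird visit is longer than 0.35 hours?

0.2144

The wait for the next event is exponential with rate λ = 4.4 per hour.
P(T > 0.35) = e^(−λt) = e^(−4.4 × 0.35) = e^(−1.54) ≈ 0.2144.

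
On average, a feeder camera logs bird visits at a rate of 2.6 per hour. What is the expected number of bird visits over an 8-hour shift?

E[N] = λt = 2.6 × 8 = 20.8 (an 8-hour shift = 8 hours).

20.8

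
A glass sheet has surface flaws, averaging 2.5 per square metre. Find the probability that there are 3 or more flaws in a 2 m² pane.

Over the interval, μ = 2.5 × 2 = 5 (a 2 m² pane = 2 square metres).
P(N ≥ 3) = 1 − P(N ≤ 2) = 1 − Σ_{j=0}^{2} e^(−μ) μ^j/j! ≈ 0.8753.

0.8753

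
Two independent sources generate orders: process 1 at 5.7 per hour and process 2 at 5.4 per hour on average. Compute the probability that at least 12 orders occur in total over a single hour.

0.4327

Independent Poisson processes superpose: combined rate λ = 5.7 + 5.4 = 11.1 per hour.
So μ = 11.1.
P(N ≥ 12) = 1 − P(N ≤ 11) ≈ 0.4327.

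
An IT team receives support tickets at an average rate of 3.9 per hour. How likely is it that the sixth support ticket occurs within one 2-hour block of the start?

0.7897

Over the interval, μ = 3.9 × 2 = 7.8 (a 2-hour block = 2 hours).
The sixth arrival falls in the interval iff at least 6 events occur there: P(S_6 ≤ t) = P(N ≥ 6) = 1 − P(N ≤ 5) ≈ 0.7897.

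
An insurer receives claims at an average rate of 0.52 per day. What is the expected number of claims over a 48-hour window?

E[N] = λt = 0.52 × 2 = 1.04 (a 48-hour window = 2 days).

1.04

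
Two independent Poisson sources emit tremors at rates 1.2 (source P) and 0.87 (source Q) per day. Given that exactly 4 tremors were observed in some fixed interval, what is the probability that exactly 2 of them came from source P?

0.3562

Given the total, each event is independently from source P with probability p = λ_P/(λ_P+λ_Q) = 1.2/2.07 ≈ 0.5797.
So K ~ Binomial(4, 1.2/2.07): P(K = 2) = C(4,2) · (1.2/2.07)^2 · (0.87/2.07)^2 ≈ 0.3562.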